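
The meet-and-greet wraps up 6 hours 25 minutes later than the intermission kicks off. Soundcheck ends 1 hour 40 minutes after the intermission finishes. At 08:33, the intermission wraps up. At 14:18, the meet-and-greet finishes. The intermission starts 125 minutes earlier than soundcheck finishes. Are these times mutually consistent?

No

Soundcheck ends at 08:33 + 100 min = 10:13.
The intermission starts at 10:13 − 125 min = 08:08.
The meet-and-greet ends at 08:08 + 385 min = 14:33.
But the meet-and-greet is also said to end at 14:18 — a 15-minute conflict.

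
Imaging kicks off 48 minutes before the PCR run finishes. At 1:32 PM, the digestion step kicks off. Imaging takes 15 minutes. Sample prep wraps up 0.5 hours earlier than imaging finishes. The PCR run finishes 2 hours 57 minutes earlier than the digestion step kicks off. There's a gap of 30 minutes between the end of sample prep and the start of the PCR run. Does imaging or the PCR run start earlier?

imaging

The PCR run ends at 1:32 PM − 177 min = 10:35 AM.
Imaging starts at 10:35 AM − 48 min = 9:47 AM.
Imaging ends at 9:47 AM + 15 min = 10:02 AM.
Sample prep ends at 10:02 AM − 30 min = 9:32 AM.
The PCR run starts at 9:32 AM + 30 min = 10:02 AM.
Imaging starts at 9:47 AM and the PCR run starts at 10:02 AM, so imaging is first.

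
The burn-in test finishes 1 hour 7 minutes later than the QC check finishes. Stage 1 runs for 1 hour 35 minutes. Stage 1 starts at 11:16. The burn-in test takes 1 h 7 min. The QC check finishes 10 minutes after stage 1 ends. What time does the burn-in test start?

Stage 1 ends at 11:16 + 95 min = 12:51.
The QC check ends at 12:51 + 10 min = 13:01.
The burn-in test ends at 13:01 + 67 min = 14:08.
The burn-in test starts at 14:08 − 67 min = 13:01.

13:01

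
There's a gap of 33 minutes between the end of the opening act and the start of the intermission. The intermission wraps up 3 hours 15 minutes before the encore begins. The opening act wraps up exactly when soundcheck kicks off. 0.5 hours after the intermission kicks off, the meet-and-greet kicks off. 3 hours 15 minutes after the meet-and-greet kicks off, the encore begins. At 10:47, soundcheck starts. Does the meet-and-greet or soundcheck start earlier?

The opening act ends at 10:47.
The intermission starts at 10:47 + 33 min = 11:20.
The meet-and-greet starts at 11:20 + 30 min = 11:50.
The meet-and-greet starts at 11:50 and soundcheck starts at 10:47, so soundcheck is first.

soundcheck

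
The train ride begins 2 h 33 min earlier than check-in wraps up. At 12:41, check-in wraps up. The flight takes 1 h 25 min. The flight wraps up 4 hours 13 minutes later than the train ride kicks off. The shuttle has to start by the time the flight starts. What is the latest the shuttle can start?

12:56

The train ride starts at 12:41 − 153 min = 10:08.
The flight ends at 10:08 + 253 min = 14:21.
The flight starts at 14:21 − 85 min = 12:56.
The shuttle is bounded by the flight, so the latest it can start is 12:56.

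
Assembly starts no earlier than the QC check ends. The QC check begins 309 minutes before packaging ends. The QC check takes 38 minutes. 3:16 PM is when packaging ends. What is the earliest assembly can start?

10:45 AM

The QC check starts at 3:16 PM − 309 min = 10:07 AM.
The QC check ends at 10:07 AM + 38 min = 10:45 AM.
Assembly is bounded by the QC check, so the earliest it can start is 10:45 AM.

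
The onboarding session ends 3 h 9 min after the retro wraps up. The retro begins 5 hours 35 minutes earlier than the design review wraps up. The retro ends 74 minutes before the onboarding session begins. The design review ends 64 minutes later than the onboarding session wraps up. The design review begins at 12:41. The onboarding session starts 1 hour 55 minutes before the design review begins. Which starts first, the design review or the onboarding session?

The onboarding session starts at 12:41 − 115 min = 10:46.
The design review starts at 12:41 and the onboarding session starts at 10:46, so the onboarding session is first.

the onboarding session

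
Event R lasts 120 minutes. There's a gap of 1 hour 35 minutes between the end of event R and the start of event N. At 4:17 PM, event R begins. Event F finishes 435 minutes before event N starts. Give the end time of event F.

Event R ends at 4:17 PM + 120 min = 6:17 PM.
Event N starts at 6:17 PM + 95 min = 7:52 PM.
Event F ends at 7:52 PM − 435 min = 12:37 PM.

12:37 PM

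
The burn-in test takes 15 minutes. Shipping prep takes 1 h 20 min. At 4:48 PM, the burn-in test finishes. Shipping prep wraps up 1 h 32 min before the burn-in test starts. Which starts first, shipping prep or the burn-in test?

The burn-in test starts at 4:48 PM − 15 min = 4:33 PM.
Shipping prep ends at 4:33 PM − 92 min = 3:01 PM.
Shipping prep starts at 3:01 PM − 80 min = 1:41 PM.
Shipping prep starts at 1:41 PM and the burn-in test starts at 4:33 PM, so shipping prep is first.

shipping prep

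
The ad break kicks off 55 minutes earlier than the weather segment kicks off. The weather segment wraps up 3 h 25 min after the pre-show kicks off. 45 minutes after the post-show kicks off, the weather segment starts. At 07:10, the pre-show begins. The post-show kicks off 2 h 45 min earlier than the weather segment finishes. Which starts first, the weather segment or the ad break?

the ad break

The weather segment ends at 07:10 + 205 min = 10:35.
The post-show starts at 10:35 − 165 min = 07:50.
The weather segment starts at 07:50 + 45 min = 08:35.
The ad break starts at 08:35 − 55 min = 07:40.
The weather segment starts at 08:35 and the ad break starts at 07:40, so the ad break is first.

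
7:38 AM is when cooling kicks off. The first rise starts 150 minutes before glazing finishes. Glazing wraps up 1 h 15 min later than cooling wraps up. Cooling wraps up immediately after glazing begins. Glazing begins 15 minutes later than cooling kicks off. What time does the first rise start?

6:38 AM

Glazing starts at 7:38 AM + 15 min = 7:53 AM.
So cooling ends at 7:53 AM.
Glazing ends at 7:53 AM + 75 min = 9:08 AM.
The first rise starts at 9:08 AM − 150 min = 6:38 AM.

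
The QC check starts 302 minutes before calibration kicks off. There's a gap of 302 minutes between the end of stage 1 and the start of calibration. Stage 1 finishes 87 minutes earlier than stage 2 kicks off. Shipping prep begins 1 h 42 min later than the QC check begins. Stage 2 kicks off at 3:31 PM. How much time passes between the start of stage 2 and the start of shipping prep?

15 minutes

Stage 1 ends at 3:31 PM − 87 min = 2:04 PM.
Calibration starts at 2:04 PM + 302 min = 7:06 PM.
The QC check starts at 7:06 PM − 302 min = 2:04 PM.
Shipping prep starts at 2:04 PM + 102 min = 3:46 PM.
From 3:31 PM to 3:46 PM is 15 minutes.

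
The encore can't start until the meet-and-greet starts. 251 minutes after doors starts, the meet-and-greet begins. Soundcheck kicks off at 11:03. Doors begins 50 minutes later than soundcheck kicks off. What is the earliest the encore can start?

16:04

Doors starts at 11:03 + 50 min = 11:53.
The meet-and-greet starts at 11:53 + 251 min = 16:04.
The encore is bounded by the meet-and-greet, so the earliest it can start is 16:04.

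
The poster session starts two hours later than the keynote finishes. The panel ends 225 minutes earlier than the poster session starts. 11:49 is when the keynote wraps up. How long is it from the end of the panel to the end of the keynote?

105 minutes

The poster session starts at 11:49 + 120 min = 13:49.
The panel ends at 13:49 − 225 min = 10:04.
From 10:04 to 11:49 is 105 minutes.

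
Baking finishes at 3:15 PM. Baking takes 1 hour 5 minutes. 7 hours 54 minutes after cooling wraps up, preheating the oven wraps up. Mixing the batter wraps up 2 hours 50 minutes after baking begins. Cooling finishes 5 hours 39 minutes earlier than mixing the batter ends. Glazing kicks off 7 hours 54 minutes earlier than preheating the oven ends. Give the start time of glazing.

11:21 AM

Baking starts at 3:15 PM − 65 min = 2:10 PM.
Mixing the batter ends at 2:10 PM + 170 min = 5:00 PM.
Cooling ends at 5:00 PM − 339 min = 11:21 AM.
Preheating the oven ends at 11:21 AM + 474 min = 7:15 PM.
Glazing starts at 7:15 PM − 474 min = 11:21 AM.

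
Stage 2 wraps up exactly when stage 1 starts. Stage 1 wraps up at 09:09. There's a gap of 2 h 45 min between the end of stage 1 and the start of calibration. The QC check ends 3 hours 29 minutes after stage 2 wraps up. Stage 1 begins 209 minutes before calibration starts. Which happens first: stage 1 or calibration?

stage 1

Calibration starts at 09:09 + 165 min = 11:54.
Stage 1 starts at 11:54 − 209 min = 08:25.
Stage 1 starts at 08:25 and calibration starts at 11:54, so stage 1 is first.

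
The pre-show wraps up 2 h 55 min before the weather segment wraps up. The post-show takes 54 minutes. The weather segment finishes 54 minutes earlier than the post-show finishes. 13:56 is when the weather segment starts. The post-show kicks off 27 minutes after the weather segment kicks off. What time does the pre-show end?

The post-show starts at 13:56 + 27 min = 14:23.
The post-show ends at 14:23 + 54 min = 15:17.
The weather segment ends at 15:17 − 54 min = 14:23.
The pre-show ends at 14:23 − 175 min = 11:28.

11:28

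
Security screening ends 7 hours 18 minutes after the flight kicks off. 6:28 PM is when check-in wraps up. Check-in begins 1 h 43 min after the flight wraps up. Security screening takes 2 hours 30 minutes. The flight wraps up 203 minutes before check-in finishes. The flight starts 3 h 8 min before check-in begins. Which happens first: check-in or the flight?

the flight

The flight ends at 6:28 PM − 203 min = 3:05 PM.
Check-in starts at 3:05 PM + 103 min = 4:48 PM.
The flight starts at 4:48 PM − 188 min = 1:40 PM.
Check-in starts at 4:48 PM and the flight starts at 1:40 PM, so the flight is first.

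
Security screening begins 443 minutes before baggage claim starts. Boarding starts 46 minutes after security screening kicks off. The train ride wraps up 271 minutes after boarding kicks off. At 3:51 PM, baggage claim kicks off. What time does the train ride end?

Security screening starts at 3:51 PM − 443 min = 8:28 AM.
Boarding starts at 8:28 AM + 46 min = 9:14 AM.
The train ride ends at 9:14 AM + 271 min = 1:45 PM.

1:45 PM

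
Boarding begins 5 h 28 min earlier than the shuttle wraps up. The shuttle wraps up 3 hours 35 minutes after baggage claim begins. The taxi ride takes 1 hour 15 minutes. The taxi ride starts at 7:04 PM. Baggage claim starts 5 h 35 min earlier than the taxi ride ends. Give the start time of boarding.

12:51 PM

The taxi ride ends at 7:04 PM + 75 min = 8:19 PM.
Baggage claim starts at 8:19 PM − 335 min = 2:44 PM.
The shuttle ends at 2:44 PM + 215 min = 6:19 PM.
Boarding starts at 6:19 PM − 328 min = 12:51 PM.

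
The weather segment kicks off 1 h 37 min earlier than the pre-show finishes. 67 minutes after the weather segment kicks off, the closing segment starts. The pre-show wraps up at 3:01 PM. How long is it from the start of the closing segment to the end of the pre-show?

The weather segment starts at 3:01 PM − 97 min = 1:24 PM.
The closing segment starts at 1:24 PM + 67 min = 2:31 PM.
From 2:31 PM to 3:01 PM is 0.5 hours.

0.5 hours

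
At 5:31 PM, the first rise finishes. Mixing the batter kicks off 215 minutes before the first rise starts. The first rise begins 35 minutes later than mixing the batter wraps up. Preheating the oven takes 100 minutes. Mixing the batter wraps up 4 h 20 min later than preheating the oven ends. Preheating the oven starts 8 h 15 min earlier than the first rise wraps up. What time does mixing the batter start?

Preheating the oven starts at 5:31 PM − 495 min = 9:16 AM.
Preheating the oven ends at 9:16 AM + 100 min = 10:56 AM.
Mixing the batter ends at 10:56 AM + 260 min = 3:16 PM.
The first rise starts at 3:16 PM + 35 min = 3:51 PM.
Mixing the batter starts at 3:51 PM − 215 min = 12:16 PM.

12:16 PM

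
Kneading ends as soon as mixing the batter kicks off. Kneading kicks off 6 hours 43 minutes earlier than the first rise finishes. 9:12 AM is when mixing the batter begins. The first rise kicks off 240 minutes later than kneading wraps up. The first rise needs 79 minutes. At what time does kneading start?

7:48 AM

Kneading ends at 9:12 AM.
The first rise starts at 9:12 AM + 240 min = 1:12 PM.
The first rise ends at 1:12 PM + 79 min = 2:31 PM.
Kneading starts at 2:31 PM − 403 min = 7:48 AM.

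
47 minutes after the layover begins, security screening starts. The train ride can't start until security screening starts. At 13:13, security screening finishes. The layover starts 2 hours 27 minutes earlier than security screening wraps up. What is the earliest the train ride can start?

11:33

The layover starts at 13:13 − 147 min = 10:46.
Security screening starts at 10:46 + 47 min = 11:33.
The train ride is bounded by security screening, so the earliest it can start is 11:33.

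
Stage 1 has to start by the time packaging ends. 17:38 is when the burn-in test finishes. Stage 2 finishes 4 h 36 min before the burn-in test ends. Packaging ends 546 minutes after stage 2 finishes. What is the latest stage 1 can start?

Stage 2 ends at 17:38 − 276 min = 13:02.
Packaging ends at 13:02 + 546 min = 22:08.
Stage 1 is bounded by packaging, so the latest it can start is 22:08.

22:08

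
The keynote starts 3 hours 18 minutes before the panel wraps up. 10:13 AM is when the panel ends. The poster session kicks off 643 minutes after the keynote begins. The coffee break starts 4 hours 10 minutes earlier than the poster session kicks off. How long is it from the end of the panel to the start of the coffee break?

The keynote starts at 10:13 AM − 198 min = 6:55 AM.
The poster session starts at 6:55 AM + 643 min = 5:38 PM.
The coffee break starts at 5:38 PM − 250 min = 1:28 PM.
From 10:13 AM to 1:28 PM is 3 hours 15 minutes.

3 hours 15 minutes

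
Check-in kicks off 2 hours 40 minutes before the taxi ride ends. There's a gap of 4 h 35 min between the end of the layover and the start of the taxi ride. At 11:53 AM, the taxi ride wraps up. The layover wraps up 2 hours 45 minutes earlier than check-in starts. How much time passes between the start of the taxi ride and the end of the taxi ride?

50 minutes

Check-in starts at 11:53 AM − 160 min = 9:13 AM.
The layover ends at 9:13 AM − 165 min = 6:28 AM.
The taxi ride starts at 6:28 AM + 275 min = 11:03 AM.
From 11:03 AM to 11:53 AM is 50 minutes.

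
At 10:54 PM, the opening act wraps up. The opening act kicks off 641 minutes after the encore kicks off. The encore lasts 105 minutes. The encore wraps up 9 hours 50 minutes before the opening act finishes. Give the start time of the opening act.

The encore ends at 10:54 PM − 590 min = 1:04 PM.
The encore starts at 1:04 PM − 105 min = 11:19 AM.
The opening act starts at 11:19 AM + 641 min = 10:00 PM.

10:00 PM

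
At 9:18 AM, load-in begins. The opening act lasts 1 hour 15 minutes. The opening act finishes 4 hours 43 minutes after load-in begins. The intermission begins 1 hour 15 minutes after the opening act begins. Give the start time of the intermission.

2:01 PM

The opening act ends at 9:18 AM + 283 min = 2:01 PM.
The opening act starts at 2:01 PM − 75 min = 12:46 PM.
The intermission starts at 12:46 PM + 75 min = 2:01 PM.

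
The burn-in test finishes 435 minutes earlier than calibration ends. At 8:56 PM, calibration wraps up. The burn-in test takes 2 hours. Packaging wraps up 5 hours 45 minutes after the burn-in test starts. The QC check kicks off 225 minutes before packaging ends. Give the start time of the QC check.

1:41 PM

The burn-in test ends at 8:56 PM − 435 min = 1:41 PM.
The burn-in test starts at 1:41 PM − 120 min = 11:41 AM.
Packaging ends at 11:41 AM + 345 min = 5:26 PM.
The QC check starts at 5:26 PM − 225 min = 1:41 PM.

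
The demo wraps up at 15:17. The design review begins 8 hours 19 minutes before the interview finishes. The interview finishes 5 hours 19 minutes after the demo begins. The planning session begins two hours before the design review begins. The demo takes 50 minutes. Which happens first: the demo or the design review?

the design review

The demo starts at 15:17 − 50 min = 14:27.
The interview ends at 14:27 + 319 min = 19:46.
The design review starts at 19:46 − 499 min = 11:27.
The demo starts at 14:27 and the design review starts at 11:27, so the design review is first.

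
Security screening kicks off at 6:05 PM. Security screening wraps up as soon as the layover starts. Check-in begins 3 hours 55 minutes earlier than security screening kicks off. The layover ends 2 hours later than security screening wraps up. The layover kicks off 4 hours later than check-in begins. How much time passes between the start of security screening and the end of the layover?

Check-in starts at 6:05 PM − 235 min = 2:10 PM.
The layover starts at 2:10 PM + 240 min = 6:10 PM.
So security screening ends at 6:10 PM.
The layover ends at 6:10 PM + 120 min = 8:10 PM.
From 6:05 PM to 8:10 PM is 125 minutes.

125 minutes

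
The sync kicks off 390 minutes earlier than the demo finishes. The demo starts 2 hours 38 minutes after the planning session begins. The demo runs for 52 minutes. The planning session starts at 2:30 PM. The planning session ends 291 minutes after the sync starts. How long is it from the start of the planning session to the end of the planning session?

1 h 51 min

The demo starts at 2:30 PM + 158 min = 5:08 PM.
The demo ends at 5:08 PM + 52 min = 6:00 PM.
The sync starts at 6:00 PM − 390 min = 11:30 AM.
The planning session ends at 11:30 AM + 291 min = 4:21 PM.
From 2:30 PM to 4:21 PM is 1 h 51 min.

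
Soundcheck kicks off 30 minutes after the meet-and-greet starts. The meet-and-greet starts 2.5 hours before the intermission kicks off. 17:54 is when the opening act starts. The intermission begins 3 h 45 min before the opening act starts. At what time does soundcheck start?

The intermission starts at 17:54 − 225 min = 14:09.
The meet-and-greet starts at 14:09 − 150 min = 11:39.
Soundcheck starts at 11:39 + 30 min = 12:09.

12:09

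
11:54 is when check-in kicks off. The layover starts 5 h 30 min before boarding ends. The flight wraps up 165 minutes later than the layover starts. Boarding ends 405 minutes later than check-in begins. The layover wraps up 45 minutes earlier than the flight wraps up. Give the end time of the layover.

15:09

Boarding ends at 11:54 + 405 min = 18:39.
The layover starts at 18:39 − 330 min = 13:09.
The flight ends at 13:09 + 165 min = 15:54.
The layover ends at 15:54 − 45 min = 15:09.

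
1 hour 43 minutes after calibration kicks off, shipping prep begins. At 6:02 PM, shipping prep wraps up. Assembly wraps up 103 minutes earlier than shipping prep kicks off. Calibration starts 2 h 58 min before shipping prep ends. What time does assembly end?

3:04 PM

Calibration starts at 6:02 PM − 178 min = 3:04 PM.
Shipping prep starts at 3:04 PM + 103 min = 4:47 PM.
Assembly ends at 4:47 PM − 103 min = 3:04 PM.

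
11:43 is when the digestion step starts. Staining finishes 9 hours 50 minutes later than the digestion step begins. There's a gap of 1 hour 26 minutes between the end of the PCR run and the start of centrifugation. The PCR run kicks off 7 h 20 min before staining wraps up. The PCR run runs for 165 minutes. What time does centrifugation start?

18:24

Staining ends at 11:43 + 590 min = 21:33.
The PCR run starts at 21:33 − 440 min = 14:13.
The PCR run ends at 14:13 + 165 min = 16:58.
Centrifugation starts at 16:58 + 86 min = 18:24.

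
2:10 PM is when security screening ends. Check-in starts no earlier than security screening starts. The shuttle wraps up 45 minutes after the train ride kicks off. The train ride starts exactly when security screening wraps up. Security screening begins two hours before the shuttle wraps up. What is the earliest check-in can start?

The train ride starts at 2:10 PM.
The shuttle ends at 2:10 PM + 45 min = 2:55 PM.
Security screening starts at 2:55 PM − 120 min = 12:55 PM.
Check-in is bounded by security screening, so the earliest it can start is 12:55 PM.

12:55 PM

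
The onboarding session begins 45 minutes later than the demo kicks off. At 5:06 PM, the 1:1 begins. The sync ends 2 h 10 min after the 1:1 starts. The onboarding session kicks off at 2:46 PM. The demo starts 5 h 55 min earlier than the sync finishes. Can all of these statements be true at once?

No

The sync ends at 5:06 PM + 130 min = 7:16 PM.
The demo starts at 7:16 PM − 355 min = 1:21 PM.
The onboarding session starts at 1:21 PM + 45 min = 2:06 PM.
But the onboarding session is also said to start at 2:46 PM — a 40-minute conflict.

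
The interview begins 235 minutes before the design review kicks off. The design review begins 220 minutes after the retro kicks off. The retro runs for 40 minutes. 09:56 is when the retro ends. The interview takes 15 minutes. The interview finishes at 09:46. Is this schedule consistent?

No

The retro starts at 09:56 − 40 min = 09:16.
The design review starts at 09:16 + 220 min = 12:56.
The interview starts at 12:56 − 235 min = 09:01.
The interview ends at 09:01 + 15 min = 09:16.
But the interview is also said to end at 09:46 — a 30-minute conflict.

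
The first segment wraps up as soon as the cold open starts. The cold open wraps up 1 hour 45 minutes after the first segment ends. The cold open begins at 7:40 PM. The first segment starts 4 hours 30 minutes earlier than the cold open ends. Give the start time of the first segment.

4:55 PM

The first segment ends at 7:40 PM.
The cold open ends at 7:40 PM + 105 min = 9:25 PM.
The first segment starts at 9:25 PM − 270 min = 4:55 PM.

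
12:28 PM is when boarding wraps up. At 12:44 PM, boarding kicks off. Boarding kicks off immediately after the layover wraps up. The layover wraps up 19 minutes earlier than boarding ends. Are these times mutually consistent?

No

The layover ends at 12:28 PM − 19 min = 12:09 PM.
So boarding starts at 12:09 PM.
But boarding is also said to start at 12:44 PM — a 35-minute conflict.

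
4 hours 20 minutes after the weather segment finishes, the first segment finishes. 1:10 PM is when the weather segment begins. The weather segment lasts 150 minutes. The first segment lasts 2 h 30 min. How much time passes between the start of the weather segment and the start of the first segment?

260 minutes

The weather segment ends at 1:10 PM + 150 min = 3:40 PM.
The first segment ends at 3:40 PM + 260 min = 8:00 PM.
The first segment starts at 8:00 PM − 150 min = 5:30 PM.
From 1:10 PM to 5:30 PM is 260 minutes.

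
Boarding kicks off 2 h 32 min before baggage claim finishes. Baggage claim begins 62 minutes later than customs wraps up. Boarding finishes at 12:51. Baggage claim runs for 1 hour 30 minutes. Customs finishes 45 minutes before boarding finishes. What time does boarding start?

12:06

Customs ends at 12:51 − 45 min = 12:06.
Baggage claim starts at 12:06 + 62 min = 13:08.
Baggage claim ends at 13:08 + 90 min = 14:38.
Boarding starts at 14:38 − 152 min = 12:06.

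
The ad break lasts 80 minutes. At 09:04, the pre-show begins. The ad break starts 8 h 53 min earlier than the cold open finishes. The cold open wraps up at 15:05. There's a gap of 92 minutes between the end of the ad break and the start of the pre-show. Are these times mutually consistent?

The ad break starts at 15:05 − 533 min = 06:12.
The ad break ends at 06:12 + 80 min = 07:32.
The pre-show starts at 07:32 + 92 min = 09:04.
That matches the stated 09:04, so the schedule is consistent.

Yes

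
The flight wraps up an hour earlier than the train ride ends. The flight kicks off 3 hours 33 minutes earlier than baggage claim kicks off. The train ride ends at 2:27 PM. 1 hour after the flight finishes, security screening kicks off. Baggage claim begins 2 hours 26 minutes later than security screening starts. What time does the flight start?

1:20 PM

The flight ends at 2:27 PM − 60 min = 1:27 PM.
Security screening starts at 1:27 PM + 60 min = 2:27 PM.
Baggage claim starts at 2:27 PM + 146 min = 4:53 PM.
The flight starts at 4:53 PM − 213 min = 1:20 PM.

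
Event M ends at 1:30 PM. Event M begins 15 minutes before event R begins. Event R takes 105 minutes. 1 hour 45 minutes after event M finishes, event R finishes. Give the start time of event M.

1:15 PM

Event R ends at 1:30 PM + 105 min = 3:15 PM.
Event R starts at 3:15 PM − 105 min = 1:30 PM.
Event M starts at 1:30 PM − 15 min = 1:15 PM.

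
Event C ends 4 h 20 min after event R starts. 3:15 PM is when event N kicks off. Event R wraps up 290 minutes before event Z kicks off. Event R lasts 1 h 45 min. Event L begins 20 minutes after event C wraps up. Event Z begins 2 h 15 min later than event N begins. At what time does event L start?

Event Z starts at 3:15 PM + 135 min = 5:30 PM.
Event R ends at 5:30 PM − 290 min = 12:40 PM.
Event R starts at 12:40 PM − 105 min = 10:55 AM.
Event C ends at 10:55 AM + 260 min = 3:15 PM.
Event L starts at 3:15 PM + 20 min = 3:35 PM.

3:35 PM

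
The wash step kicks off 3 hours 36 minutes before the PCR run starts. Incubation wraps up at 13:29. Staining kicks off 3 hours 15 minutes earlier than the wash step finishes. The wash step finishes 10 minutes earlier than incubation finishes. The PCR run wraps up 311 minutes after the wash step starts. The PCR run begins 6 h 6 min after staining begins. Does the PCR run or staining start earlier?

staining

The wash step ends at 13:29 − 10 min = 13:19.
Staining starts at 13:19 − 195 min = 10:04.
The PCR run starts at 10:04 + 366 min = 16:10.
The PCR run starts at 16:10 and staining starts at 10:04, so staining is first.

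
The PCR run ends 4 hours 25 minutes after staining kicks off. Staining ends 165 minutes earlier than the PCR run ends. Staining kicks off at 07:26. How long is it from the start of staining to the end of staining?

100 minutes

The PCR run ends at 07:26 + 265 min = 11:51.
Staining ends at 11:51 − 165 min = 09:06.
From 07:26 to 09:06 is 100 minutes.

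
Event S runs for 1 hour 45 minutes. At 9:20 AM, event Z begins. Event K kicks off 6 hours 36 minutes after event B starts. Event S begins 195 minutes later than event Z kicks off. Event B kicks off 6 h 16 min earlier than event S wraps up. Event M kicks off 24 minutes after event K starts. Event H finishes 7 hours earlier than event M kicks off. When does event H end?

8:04 AM

Event S starts at 9:20 AM + 195 min = 12:35 PM.
Event S ends at 12:35 PM + 105 min = 2:20 PM.
Event B starts at 2:20 PM − 376 min = 8:04 AM.
Event K starts at 8:04 AM + 396 min = 2:40 PM.
Event M starts at 2:40 PM + 24 min = 3:04 PM.
Event H ends at 3:04 PM − 420 min = 8:04 AM.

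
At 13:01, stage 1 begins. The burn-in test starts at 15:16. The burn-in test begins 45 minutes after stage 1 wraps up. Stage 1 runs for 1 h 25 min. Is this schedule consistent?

No

Stage 1 ends at 13:01 + 85 min = 14:26.
The burn-in test starts at 14:26 + 45 min = 15:11.
But the burn-in test is also said to start at 15:16 — a 5-minute conflict.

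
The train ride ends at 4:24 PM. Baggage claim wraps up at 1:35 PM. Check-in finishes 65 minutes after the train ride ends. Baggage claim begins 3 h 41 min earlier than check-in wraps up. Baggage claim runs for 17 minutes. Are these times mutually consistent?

Check-in ends at 4:24 PM + 65 min = 5:29 PM.
Baggage claim starts at 5:29 PM − 221 min = 1:48 PM.
Baggage claim ends at 1:48 PM + 17 min = 2:05 PM.
But baggage claim is also said to end at 1:35 PM — a 30-minute conflict.

No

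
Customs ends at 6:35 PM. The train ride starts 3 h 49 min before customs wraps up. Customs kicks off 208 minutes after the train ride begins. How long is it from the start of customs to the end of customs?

21 minutes

The train ride starts at 6:35 PM − 229 min = 2:46 PM.
Customs starts at 2:46 PM + 208 min = 6:14 PM.
From 6:14 PM to 6:35 PM is 21 minutes.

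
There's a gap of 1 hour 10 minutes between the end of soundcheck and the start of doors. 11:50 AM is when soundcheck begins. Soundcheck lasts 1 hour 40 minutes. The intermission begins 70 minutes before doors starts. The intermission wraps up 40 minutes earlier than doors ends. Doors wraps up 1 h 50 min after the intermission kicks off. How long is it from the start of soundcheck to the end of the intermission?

Soundcheck ends at 11:50 AM + 100 min = 1:30 PM.
Doors starts at 1:30 PM + 70 min = 2:40 PM.
The intermission starts at 2:40 PM − 70 min = 1:30 PM.
Doors ends at 1:30 PM + 110 min = 3:20 PM.
The intermission ends at 3:20 PM − 40 min = 2:40 PM.
From 11:50 AM to 2:40 PM is 170 minutes.

170 minutes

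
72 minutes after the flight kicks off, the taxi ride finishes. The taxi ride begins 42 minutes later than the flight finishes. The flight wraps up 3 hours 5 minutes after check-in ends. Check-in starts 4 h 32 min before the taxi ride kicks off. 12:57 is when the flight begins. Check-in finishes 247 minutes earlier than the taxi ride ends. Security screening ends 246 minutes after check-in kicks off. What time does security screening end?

13:23

The taxi ride ends at 12:57 + 72 min = 14:09.
Check-in ends at 14:09 − 247 min = 10:02.
The flight ends at 10:02 + 185 min = 13:07.
The taxi ride starts at 13:07 + 42 min = 13:49.
Check-in starts at 13:49 − 272 min = 09:17.
Security screening ends at 09:17 + 246 min = 13:23.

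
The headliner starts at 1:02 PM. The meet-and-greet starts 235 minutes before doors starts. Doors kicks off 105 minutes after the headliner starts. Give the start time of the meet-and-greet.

Doors starts at 1:02 PM + 105 min = 2:47 PM.
The meet-and-greet starts at 2:47 PM − 235 min = 10:52 AM.

10:52 AM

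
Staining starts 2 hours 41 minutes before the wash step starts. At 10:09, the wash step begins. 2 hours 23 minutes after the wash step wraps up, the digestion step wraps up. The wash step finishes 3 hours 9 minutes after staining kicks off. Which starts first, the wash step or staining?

Staining starts at 10:09 − 161 min = 07:28.
The wash step starts at 10:09 and staining starts at 07:28, so staining is first.

staining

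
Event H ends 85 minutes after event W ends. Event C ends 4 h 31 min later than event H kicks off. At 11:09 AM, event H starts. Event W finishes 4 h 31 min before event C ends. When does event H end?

12:34 PM

Event C ends at 11:09 AM + 271 min = 3:40 PM.
Event W ends at 3:40 PM − 271 min = 11:09 AM.
Event H ends at 11:09 AM + 85 min = 12:34 PM.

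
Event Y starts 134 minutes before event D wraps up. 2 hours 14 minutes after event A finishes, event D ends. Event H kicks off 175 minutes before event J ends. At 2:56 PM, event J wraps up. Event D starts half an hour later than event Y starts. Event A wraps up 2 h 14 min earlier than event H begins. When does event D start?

Event H starts at 2:56 PM − 175 min = 12:01 PM.
Event A ends at 12:01 PM − 134 min = 9:47 AM.
Event D ends at 9:47 AM + 134 min = 12:01 PM.
Event Y starts at 12:01 PM − 134 min = 9:47 AM.
Event D starts at 9:47 AM + 30 min = 10:17 AM.

10:17 AM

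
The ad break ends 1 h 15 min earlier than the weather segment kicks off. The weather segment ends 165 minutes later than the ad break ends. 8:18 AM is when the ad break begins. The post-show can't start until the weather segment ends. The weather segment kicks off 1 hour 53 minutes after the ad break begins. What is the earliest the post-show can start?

The weather segment starts at 8:18 AM + 113 min = 10:11 AM.
The ad break ends at 10:11 AM − 75 min = 8:56 AM.
The weather segment ends at 8:56 AM + 165 min = 11:41 AM.
The post-show is bounded by the weather segment, so the earliest it can start is 11:41 AM.

11:41 AM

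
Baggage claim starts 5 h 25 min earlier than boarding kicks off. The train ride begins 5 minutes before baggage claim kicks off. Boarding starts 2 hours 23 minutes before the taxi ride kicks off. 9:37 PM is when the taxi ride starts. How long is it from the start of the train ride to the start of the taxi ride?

Boarding starts at 9:37 PM − 143 min = 7:14 PM.
Baggage claim starts at 7:14 PM − 325 min = 1:49 PM.
The train ride starts at 1:49 PM − 5 min = 1:44 PM.
From 1:44 PM to 9:37 PM is 473 minutes.

473 minutes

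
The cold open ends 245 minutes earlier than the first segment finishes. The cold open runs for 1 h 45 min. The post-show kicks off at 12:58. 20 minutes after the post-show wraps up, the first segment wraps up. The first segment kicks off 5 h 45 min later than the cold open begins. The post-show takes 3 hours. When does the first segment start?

16:13

The post-show ends at 12:58 + 180 min = 15:58.
The first segment ends at 15:58 + 20 min = 16:18.
The cold open ends at 16:18 − 245 min = 12:13.
The cold open starts at 12:13 − 105 min = 10:28.
The first segment starts at 10:28 + 345 min = 16:13.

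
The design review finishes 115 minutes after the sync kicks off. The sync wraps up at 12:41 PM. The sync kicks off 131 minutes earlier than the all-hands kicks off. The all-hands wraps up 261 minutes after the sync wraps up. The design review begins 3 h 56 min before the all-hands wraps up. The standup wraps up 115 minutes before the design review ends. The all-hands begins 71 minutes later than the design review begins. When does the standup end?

12:06 PM

The all-hands ends at 12:41 PM + 261 min = 5:02 PM.
The design review starts at 5:02 PM − 236 min = 1:06 PM.
The all-hands starts at 1:06 PM + 71 min = 2:17 PM.
The sync starts at 2:17 PM − 131 min = 12:06 PM.
The design review ends at 12:06 PM + 115 min = 2:01 PM.
The standup ends at 2:01 PM − 115 min = 12:06 PM.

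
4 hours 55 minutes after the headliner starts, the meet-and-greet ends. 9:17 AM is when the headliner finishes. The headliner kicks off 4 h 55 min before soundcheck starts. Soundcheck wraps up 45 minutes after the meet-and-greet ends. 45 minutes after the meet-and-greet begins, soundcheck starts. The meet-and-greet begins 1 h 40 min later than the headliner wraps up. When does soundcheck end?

The meet-and-greet starts at 9:17 AM + 100 min = 10:57 AM.
Soundcheck starts at 10:57 AM + 45 min = 11:42 AM.
The headliner starts at 11:42 AM − 295 min = 6:47 AM.
The meet-and-greet ends at 6:47 AM + 295 min = 11:42 AM.
Soundcheck ends at 11:42 AM + 45 min = 12:27 PM.

12:27 PM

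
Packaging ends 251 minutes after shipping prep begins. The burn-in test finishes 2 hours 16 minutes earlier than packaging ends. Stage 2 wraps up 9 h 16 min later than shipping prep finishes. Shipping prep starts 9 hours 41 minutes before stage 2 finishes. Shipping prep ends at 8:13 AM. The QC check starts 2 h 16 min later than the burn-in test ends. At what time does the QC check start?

Stage 2 ends at 8:13 AM + 556 min = 5:29 PM.
Shipping prep starts at 5:29 PM − 581 min = 7:48 AM.
Packaging ends at 7:48 AM + 251 min = 11:59 AM.
The burn-in test ends at 11:59 AM − 136 min = 9:43 AM.
The QC check starts at 9:43 AM + 136 min = 11:59 AM.

11:59 AM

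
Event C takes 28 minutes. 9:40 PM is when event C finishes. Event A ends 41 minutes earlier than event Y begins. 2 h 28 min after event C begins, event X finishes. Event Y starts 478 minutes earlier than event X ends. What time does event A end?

3:01 PM

Event C starts at 9:40 PM − 28 min = 9:12 PM.
Event X ends at 9:12 PM + 148 min = 11:40 PM.
Event Y starts at 11:40 PM − 478 min = 3:42 PM.
Event A ends at 3:42 PM − 41 min = 3:01 PM.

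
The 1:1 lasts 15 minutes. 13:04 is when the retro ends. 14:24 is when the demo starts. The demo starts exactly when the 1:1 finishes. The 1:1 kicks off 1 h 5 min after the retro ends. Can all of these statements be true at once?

The 1:1 starts at 13:04 + 65 min = 14:09.
The 1:1 ends at 14:09 + 15 min = 14:24.
So the demo starts at 14:24.
That matches the stated 14:24, so the schedule is consistent.

Yes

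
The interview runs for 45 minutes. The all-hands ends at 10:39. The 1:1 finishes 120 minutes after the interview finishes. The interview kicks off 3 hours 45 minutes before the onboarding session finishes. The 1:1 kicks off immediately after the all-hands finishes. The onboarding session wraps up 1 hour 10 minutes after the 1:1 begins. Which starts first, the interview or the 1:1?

The 1:1 starts at 10:39.
The onboarding session ends at 10:39 + 70 min = 11:49.
The interview starts at 11:49 − 225 min = 08:04.
The interview starts at 08:04 and the 1:1 starts at 10:39, so the interview is first.

the interview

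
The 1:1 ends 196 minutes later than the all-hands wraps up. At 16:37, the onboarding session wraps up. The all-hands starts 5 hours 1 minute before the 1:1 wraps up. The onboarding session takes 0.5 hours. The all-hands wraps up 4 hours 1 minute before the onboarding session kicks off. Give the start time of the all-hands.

10:21

The onboarding session starts at 16:37 − 30 min = 16:07.
The all-hands ends at 16:07 − 241 min = 12:06.
The 1:1 ends at 12:06 + 196 min = 15:22.
The all-hands starts at 15:22 − 301 min = 10:21.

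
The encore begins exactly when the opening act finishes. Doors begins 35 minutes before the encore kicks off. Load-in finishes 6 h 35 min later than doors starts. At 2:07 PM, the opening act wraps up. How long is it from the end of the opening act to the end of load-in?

360 minutes

The encore starts at 2:07 PM.
Doors starts at 2:07 PM − 35 min = 1:32 PM.
Load-in ends at 1:32 PM + 395 min = 8:07 PM.
From 2:07 PM to 8:07 PM is 360 minutes.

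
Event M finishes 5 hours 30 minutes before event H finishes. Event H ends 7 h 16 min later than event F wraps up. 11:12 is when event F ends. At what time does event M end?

12:58

Event H ends at 11:12 + 436 min = 18:28.
Event M ends at 18:28 − 330 min = 12:58.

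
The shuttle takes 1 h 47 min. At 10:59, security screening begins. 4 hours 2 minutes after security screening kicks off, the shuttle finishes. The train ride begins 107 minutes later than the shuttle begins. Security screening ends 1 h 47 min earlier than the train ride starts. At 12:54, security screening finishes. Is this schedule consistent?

No

The shuttle ends at 10:59 + 242 min = 15:01.
The shuttle starts at 15:01 − 107 min = 13:14.
The train ride starts at 13:14 + 107 min = 15:01.
Security screening ends at 15:01 − 107 min = 13:14.
But security screening is also said to end at 12:54 — a 20-minute conflict.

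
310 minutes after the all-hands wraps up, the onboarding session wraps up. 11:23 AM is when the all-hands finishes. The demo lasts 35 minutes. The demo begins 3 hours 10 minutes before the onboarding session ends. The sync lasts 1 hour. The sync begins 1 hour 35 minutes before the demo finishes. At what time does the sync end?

The onboarding session ends at 11:23 AM + 310 min = 4:33 PM.
The demo starts at 4:33 PM − 190 min = 1:23 PM.
The demo ends at 1:23 PM + 35 min = 1:58 PM.
The sync starts at 1:58 PM − 95 min = 12:23 PM.
The sync ends at 12:23 PM + 60 min = 1:23 PM.

1:23 PM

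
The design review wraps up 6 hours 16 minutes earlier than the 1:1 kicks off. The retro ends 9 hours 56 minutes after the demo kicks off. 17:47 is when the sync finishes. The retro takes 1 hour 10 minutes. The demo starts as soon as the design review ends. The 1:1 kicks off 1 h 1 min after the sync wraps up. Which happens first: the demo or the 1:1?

the demo

The 1:1 starts at 17:47 + 61 min = 18:48.
The design review ends at 18:48 − 376 min = 12:32.
So the demo starts at 12:32.
The demo starts at 12:32 and the 1:1 starts at 18:48, so the demo is first.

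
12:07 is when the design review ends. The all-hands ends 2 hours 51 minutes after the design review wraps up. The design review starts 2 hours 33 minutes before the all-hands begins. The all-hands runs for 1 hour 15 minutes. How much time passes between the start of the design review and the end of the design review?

57 minutes

The all-hands ends at 12:07 + 171 min = 14:58.
The all-hands starts at 14:58 − 75 min = 13:43.
The design review starts at 13:43 − 153 min = 11:10.
From 11:10 to 12:07 is 57 minutes.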